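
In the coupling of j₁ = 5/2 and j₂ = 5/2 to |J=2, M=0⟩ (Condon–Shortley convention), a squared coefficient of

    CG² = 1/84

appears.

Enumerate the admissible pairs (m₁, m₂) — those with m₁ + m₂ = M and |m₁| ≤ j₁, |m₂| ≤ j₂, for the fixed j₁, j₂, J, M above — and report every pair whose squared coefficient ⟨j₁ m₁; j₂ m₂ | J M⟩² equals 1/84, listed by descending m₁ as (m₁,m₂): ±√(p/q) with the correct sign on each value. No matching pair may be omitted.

(3/2,-3/2): +√(1/84); (-3/2,3/2): −√(1/84)

Admissible pairs with m₁+m₂ = M = 0: (-5/2,5/2), (-3/2,3/2), (-1/2,1/2), (1/2,-1/2), (3/2,-3/2), (5/2,-5/2)
  (m₁,m₂)=(5/2,-5/2): CG² = 25/84, CG = +√(25/84)
  (m₁,m₂)=(3/2,-3/2): CG² = 1/84, CG = +√(1/84)   ← matches the target
  (m₁,m₂)=(1/2,-1/2): CG² = 4/21, CG = −√(4/21)
  (m₁,m₂)=(-1/2,1/2): CG² = 4/21, CG = +√(4/21)
  (m₁,m₂)=(-3/2,3/2): CG² = 1/84, CG = −√(1/84)   ← matches the target
  (m₁,m₂)=(-5/2,5/2): CG² = 25/84, CG = −√(25/84)
Pairs with CG² = 1/84: (3/2,-3/2): +√(1/84); (-3/2,3/2): −√(1/84)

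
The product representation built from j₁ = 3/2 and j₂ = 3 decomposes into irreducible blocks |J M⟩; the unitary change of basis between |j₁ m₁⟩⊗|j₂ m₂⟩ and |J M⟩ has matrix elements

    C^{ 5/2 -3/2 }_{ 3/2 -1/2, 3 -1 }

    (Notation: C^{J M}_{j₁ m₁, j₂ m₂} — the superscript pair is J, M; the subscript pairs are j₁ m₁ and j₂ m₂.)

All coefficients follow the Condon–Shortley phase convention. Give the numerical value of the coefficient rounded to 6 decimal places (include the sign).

j₁+j₂−J=2  J+j₁−j₂=1  J−j₁+j₂=4  j₁+j₂+J+1=8
(j₁±m₁, j₂±m₂, J±M) = (1,2,2,4,1,4)
P² = 576/35
sum k=1..2:
  [1] −1/6 = -1/6
  [2] +1/48 = 1/48
S = -7/48
C² = P²·S² = 7/20 ; C = -0.591608

-0.591608  (= −√(7/20))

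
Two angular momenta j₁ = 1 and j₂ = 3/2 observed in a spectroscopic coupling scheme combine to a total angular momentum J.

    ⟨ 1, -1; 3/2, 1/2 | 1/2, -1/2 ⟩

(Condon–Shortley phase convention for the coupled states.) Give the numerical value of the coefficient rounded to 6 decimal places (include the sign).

+√(1/6) = +0.408248

triangle: 2!×0!×1!/4! = 2/24
(j±m)!: 0!×2!×2!×1!×0!×1! = 4
prefactor² = (2J+1)×Δ×N² = 2/3
  k=2: +1/(2!×0!×0!×0!×0!×1!) = 1/2
Σ = 1/2  ⇒  CG² = 2/3×(1/2)² = 1/6
CG = +√(1/6) = +0.408248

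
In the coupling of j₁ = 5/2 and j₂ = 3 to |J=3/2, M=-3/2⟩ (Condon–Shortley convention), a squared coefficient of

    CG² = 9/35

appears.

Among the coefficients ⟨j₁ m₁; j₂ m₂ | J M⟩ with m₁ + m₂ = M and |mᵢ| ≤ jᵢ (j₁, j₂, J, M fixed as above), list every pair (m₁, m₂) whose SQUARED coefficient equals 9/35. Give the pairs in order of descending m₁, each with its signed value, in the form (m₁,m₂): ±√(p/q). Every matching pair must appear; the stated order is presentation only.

(-1/2,-1): +√(9/35)

Admissible pairs with m₁+m₂ = M = -3/2: (-5/2,1), (-3/2,0), (-1/2,-1), (1/2,-2), (3/2,-3)
  (m₁,m₂)=(3/2,-3): CG² = 3/14, CG = +√(3/14)
  (m₁,m₂)=(1/2,-2): CG² = 2/7, CG = −√(2/7)
  (m₁,m₂)=(-1/2,-1): CG² = 9/35, CG = +√(9/35)   ← matches the target
  (m₁,m₂)=(-3/2,0): CG² = 6/35, CG = −√(6/35)
  (m₁,m₂)=(-5/2,1): CG² = 1/14, CG = +√(1/14)
Pairs with CG² = 9/35: (-1/2,-1): +√(9/35)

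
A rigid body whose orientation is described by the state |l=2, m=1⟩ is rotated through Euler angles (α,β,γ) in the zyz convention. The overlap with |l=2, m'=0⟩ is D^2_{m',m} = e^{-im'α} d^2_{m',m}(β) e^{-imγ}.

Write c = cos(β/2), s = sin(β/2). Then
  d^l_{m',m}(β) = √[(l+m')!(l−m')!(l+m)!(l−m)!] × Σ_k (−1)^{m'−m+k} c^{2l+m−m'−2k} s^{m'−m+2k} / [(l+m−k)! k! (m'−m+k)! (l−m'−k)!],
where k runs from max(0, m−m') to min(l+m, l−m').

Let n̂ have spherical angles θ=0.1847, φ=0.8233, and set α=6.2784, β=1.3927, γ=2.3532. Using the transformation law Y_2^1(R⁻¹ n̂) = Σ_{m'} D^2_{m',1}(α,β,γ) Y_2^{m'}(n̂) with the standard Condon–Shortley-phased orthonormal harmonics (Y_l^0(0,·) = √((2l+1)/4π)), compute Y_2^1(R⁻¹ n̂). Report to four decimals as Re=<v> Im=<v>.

Re=-0.1746 Im=-0.1317

Need the full column D^2_{m',1} for m'=−2..2 at α=6.2784, β=1.3927, γ=2.3532.
cos(β/2)=0.767188, sin(β/2)=0.641422
d^2_{-2,1}: single k=3 term ⇒ +0.404914;  D = -0.288194-0.284429i
d^2_{-1,1}: k∈[2..3] ⇒ +0.726462 -0.169268 = +0.557194;  D = -0.394700-0.393289i
d^2_{0,1}: k∈[1..2] ⇒ +0.709456 -0.495917 = +0.213539;  D = -0.150542-0.151447i
d^2_{1,1}: k∈[0..1] ⇒ +0.346424 -0.726462 = -0.380037;  D = +0.266628+0.270810i
d^2_{2,1}: single k=0 term ⇒ -0.579268;  D = +0.404426+0.414719i
Y_2^{m'}(θ=0.1847,φ=0.8233) and Σ D·Y over m':
  (-0.2882-0.2844i)·(-0.0010-0.0130i)  (-0.3947-0.3933i)·(+0.0948-0.1023i)  (-0.1505-0.1514i)·(+0.5989+0.0000i)  (+0.2666+0.2708i)·(-0.0948-0.1023i)  (+0.4044+0.4147i)·(-0.0010+0.0130i)
Y_2^1(R⁻¹ n̂) = -0.174581-0.131691i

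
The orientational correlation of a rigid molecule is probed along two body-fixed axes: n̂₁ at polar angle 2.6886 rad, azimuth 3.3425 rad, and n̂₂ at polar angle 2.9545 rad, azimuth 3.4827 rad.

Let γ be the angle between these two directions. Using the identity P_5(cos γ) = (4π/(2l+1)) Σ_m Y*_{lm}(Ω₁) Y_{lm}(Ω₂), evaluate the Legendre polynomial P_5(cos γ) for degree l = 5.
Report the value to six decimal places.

0.525502

Expand P_5 via completeness: Σ_{m} conj(Y_{5,m}) at Ω₁ times Y_{5,m} at Ω₂ —
  [-5]  conj(Y_{5,-5})(Ω₁) = (-0.003998, -0.006289) ; Y_{5,-5}(Ω₂) = (0.000014, 0.000102) ; Δ = (0.000001, -0.000000)
  [-4]  conj(Y_{5,-4})(Ω₁) = (-0.033607, -0.034855) ; Y_{5,-4}(Ω₂) = (-0.000354, 0.001690) ; Δ = (0.000071, -0.000044)
  [-3]  conj(Y_{5,-3})(Ω₁) = (-0.149941, -0.103180) ; Y_{5,-3}(Ω₂) = (-0.008910, 0.014615) ; Δ = (0.002844, -0.001272)
  [-2]  conj(Y_{5,-2})(Ω₁) = (-0.382904, -0.162709) ; Y_{5,-2}(Ω₂) = (-0.084792, 0.068879) ; Δ = (0.043674, -0.012578)
  [-1]  conj(Y_{5,-1})(Ω₁) = (-0.467997, -0.095310) ; Y_{5,-1}(Ω₂) = (-0.396155, 0.140628) ; Δ = (0.198803, -0.028056)
  [+0]  conj(Y_{5,0})(Ω₁) = (0.043647, -0.000000) ; Y_{5,0}(Ω₂) = (-0.705311, 0.000000) ; Δ = (-0.030785, 0.000000)
  [+1]  conj(Y_{5,1})(Ω₁) = (0.467997, -0.095310) ; Y_{5,1}(Ω₂) = (0.396155, 0.140628) ; Δ = (0.198803, 0.028056)
  [+2]  conj(Y_{5,2})(Ω₁) = (-0.382904, 0.162709) ; Y_{5,2}(Ω₂) = (-0.084792, -0.068879) ; Δ = (0.043674, 0.012578)
  [+3]  conj(Y_{5,3})(Ω₁) = (0.149941, -0.103180) ; Y_{5,3}(Ω₂) = (0.008910, 0.014615) ; Δ = (0.002844, 0.001272)
  [+4]  conj(Y_{5,4})(Ω₁) = (-0.033607, 0.034855) ; Y_{5,4}(Ω₂) = (-0.000354, -0.001690) ; Δ = (0.000071, 0.000044)
  [+5]  conj(Y_{5,5})(Ω₁) = (0.003998, -0.006289) ; Y_{5,5}(Ω₂) = (-0.000014, 0.000102) ; Δ = (0.000001, 0.000000)
Σ over m = (0.459999, 0.000000); ×(4π/11) → (0.525502, 0.000000). Real part: 0.525502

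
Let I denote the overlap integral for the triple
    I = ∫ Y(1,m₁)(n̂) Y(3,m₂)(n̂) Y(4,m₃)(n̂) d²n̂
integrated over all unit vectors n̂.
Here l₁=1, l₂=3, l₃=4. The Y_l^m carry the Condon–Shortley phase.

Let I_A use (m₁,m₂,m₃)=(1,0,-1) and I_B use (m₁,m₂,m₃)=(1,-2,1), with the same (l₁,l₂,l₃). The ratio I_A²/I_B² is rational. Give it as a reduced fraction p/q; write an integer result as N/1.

Shared (l₁,l₂,l₃)=(1,3,4): N and (l;000)² cancel in I_A²/I_B².
A: Δ = 0!·2!·6!/9! = 1/252; Racah Σ t=0..0: t=0:+1/72 = 1/72; ⇒ 3j(1 3 4; 1 0 -1)² = 5/126, sgn -1
B: Δ = 0!·2!·6!/9! = 1/252; Racah Σ t=0..0: t=0:+1/240 = 1/240; ⇒ 3j(1 3 4; 1 -2 1)² = 1/84, sgn -1
I_A²/I_B² = (5/126)/(1/84) = 10/3

10/3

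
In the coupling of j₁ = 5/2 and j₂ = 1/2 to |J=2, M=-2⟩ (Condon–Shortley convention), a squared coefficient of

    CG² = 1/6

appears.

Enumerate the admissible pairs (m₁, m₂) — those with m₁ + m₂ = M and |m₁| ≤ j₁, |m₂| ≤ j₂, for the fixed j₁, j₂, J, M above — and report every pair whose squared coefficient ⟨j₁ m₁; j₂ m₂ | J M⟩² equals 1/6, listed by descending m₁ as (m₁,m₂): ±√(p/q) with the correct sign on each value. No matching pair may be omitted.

Admissible pairs with m₁+m₂ = M = -2: (-5/2,1/2), (-3/2,-1/2)
  (m₁,m₂)=(-3/2,-1/2): CG² = 1/6, CG = +√(1/6)   ← matches the target
  (m₁,m₂)=(-5/2,1/2): CG² = 5/6, CG = −√(5/6)
Pairs with CG² = 1/6: (-3/2,-1/2): +√(1/6)

(-3/2,-1/2): +√(1/6)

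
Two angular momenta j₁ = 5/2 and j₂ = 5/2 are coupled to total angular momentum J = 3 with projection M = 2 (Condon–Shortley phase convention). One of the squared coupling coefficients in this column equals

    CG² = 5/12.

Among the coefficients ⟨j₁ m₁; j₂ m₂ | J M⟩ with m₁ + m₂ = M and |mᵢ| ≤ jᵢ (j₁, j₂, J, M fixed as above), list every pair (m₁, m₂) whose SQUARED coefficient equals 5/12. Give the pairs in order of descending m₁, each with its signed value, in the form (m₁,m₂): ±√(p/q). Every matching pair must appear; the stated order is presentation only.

(5/2,-1/2): +√(5/12); (-1/2,5/2): +√(5/12)

Admissible pairs with m₁+m₂ = M = 2: (-1/2,5/2), (1/2,3/2), (3/2,1/2), (5/2,-1/2)
  (m₁,m₂)=(5/2,-1/2): CG² = 5/12, CG = +√(5/12)   ← matches the target
  (m₁,m₂)=(3/2,1/2): CG² = 1/12, CG = −√(1/12)
  (m₁,m₂)=(1/2,3/2): CG² = 1/12, CG = −√(1/12)
  (m₁,m₂)=(-1/2,5/2): CG² = 5/12, CG = +√(5/12)   ← matches the target
Pairs with CG² = 5/12: (5/2,-1/2): +√(5/12); (-1/2,5/2): +√(5/12)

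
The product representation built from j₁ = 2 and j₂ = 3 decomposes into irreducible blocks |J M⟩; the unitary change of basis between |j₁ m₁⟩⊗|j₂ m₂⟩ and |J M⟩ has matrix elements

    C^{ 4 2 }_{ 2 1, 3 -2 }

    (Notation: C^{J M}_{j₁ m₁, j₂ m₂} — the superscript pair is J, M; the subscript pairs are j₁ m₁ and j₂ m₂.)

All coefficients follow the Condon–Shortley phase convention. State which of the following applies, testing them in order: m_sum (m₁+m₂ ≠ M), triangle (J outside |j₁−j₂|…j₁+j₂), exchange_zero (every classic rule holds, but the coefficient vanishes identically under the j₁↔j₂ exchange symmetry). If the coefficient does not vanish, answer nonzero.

m-sum: m₁+m₂ = 1+(-2) = -1, M = 2  ✗ ⇒ coefficient is 0

m_sum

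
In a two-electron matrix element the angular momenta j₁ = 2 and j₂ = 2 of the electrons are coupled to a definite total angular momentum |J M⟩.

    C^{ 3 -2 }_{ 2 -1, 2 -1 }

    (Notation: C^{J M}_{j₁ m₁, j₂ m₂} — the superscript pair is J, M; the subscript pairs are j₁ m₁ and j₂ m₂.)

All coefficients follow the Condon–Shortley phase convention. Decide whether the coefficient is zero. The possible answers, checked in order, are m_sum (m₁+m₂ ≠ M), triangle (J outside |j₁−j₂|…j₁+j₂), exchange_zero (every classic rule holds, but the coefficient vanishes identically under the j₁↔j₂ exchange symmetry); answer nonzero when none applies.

m-sum: m₁+m₂ = -1+(-1) = -2, M = -2  ✓
triangle: |j₁−j₂| = 0 ≤ J = 3 ≤ j₁+j₂ = 4  ✓
exchange: j₁=j₂ and m₁=m₂, and (−1)^(j₁+j₂−J) = (−1)^1 = −1 forces ⟨j₁m₁;j₂m₂|JM⟩ = −⟨j₂m₂;j₁m₁|JM⟩ = −⟨j₁m₁;j₂m₂|JM⟩ ⇒ the coefficient vanishes identically
Racah sum check: Σ_k collapses to 0 ⇒ CG = 0

exchange_zero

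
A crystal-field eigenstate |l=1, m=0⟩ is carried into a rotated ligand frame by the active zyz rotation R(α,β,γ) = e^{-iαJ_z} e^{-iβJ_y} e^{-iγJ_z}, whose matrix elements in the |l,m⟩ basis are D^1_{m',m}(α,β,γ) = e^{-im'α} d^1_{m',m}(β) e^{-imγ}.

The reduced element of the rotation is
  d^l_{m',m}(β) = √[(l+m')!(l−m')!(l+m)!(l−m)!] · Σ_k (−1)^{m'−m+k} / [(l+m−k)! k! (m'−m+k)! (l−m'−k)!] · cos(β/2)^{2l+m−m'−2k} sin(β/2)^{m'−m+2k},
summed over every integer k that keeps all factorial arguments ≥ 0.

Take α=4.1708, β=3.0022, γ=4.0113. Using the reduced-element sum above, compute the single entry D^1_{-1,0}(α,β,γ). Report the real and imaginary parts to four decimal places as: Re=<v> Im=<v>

Split into d^1_{-1,0}(β=3.0022) × two z-phases.
With c≡cos(β/2)=0.069640 and s≡sin(β/2)=0.997572, N=[1·2·1·1]^{1/2}=1.414214
k∈{1} keeps every argument non-negative
  k=1: (−1)^0·1.4142/(1)·0.0696^1·0.9976^1 = +0.098247
d^1_{-1,0}(3.0022) = +0.098247
Phases: e^{-i·(-1)·4.1708}=-0.515498-0.856891i, e^{-i·(0)·4.0113}=+1.000000+0.000000i ⇒ D=-0.050646-0.084187i

Re=-0.0506 Im=-0.0842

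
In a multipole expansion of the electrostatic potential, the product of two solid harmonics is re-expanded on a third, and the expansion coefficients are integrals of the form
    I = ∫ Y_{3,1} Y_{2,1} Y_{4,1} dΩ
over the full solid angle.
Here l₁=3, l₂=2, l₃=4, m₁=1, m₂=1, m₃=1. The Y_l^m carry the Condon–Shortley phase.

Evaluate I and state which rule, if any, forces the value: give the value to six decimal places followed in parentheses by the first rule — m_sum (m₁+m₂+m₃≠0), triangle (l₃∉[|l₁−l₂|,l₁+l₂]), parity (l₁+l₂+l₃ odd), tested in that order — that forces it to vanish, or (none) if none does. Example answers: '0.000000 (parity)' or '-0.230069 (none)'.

0.000000 (m_sum)

1 + 1 + 1 = 3 ≠ 0: azimuthal integral kills it; I = 0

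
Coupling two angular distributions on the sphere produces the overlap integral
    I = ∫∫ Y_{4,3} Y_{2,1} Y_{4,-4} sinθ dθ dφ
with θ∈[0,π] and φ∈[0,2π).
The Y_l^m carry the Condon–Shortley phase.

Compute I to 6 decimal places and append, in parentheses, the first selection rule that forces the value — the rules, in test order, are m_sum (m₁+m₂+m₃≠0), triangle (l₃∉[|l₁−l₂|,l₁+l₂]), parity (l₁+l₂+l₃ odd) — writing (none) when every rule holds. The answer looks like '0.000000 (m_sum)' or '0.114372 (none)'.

0.198645 (none)

m-sum 0 ✓  L=10 even ✓  2≤4≤6 ✓
Π(2lᵢ+1) = 9×5×9 = 405
triangle coeff Δ(4,2,4) = 1/13860
Σ_t [0,2]: t=0:+1/192 t=1:−1/36 t=2:+1/192 = -5/288
(3j)²=20/693 [(4 2 4; 0 0 0)], sign=-1
Σ_t [1,1]: t=1:−1/1440 = -1/1440
(3j)²=7/165 [(4 2 4; 3 1 -4)], sign=-1
⇒ 4πI² = 60/121
I = (+1)√(60/121/(4π)) = 0.19864517
No selection rule forces the value: the integral is nonzero (none).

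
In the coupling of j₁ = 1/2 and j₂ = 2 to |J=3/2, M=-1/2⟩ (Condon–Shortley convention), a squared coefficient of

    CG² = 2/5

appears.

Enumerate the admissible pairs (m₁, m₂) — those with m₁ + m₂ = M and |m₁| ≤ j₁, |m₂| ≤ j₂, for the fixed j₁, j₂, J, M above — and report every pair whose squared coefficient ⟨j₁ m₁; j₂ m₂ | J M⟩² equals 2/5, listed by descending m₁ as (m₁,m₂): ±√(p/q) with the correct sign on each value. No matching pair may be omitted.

Admissible pairs with m₁+m₂ = M = -1/2: (-1/2,0), (1/2,-1)
  (m₁,m₂)=(1/2,-1): CG² = 3/5, CG = +√(3/5)
  (m₁,m₂)=(-1/2,0): CG² = 2/5, CG = −√(2/5)   ← matches the target
Pairs with CG² = 2/5: (-1/2,0): −√(2/5)

(-1/2,0): −√(2/5)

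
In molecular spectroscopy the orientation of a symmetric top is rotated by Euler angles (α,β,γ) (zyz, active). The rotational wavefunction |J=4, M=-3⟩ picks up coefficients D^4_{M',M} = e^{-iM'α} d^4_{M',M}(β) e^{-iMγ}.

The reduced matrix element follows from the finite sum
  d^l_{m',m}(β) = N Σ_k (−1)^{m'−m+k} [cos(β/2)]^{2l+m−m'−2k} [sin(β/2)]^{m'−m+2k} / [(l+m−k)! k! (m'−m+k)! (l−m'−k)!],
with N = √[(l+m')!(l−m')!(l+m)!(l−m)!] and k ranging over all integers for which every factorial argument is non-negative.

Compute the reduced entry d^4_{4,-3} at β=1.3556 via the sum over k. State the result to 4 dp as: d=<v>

d=-0.0840

d^4_{4,-3}(β=1.3556) via the finite sum:
Half-angle: c=0.778954, s=0.627081. N=√(40320·1·1·5040)=14255.272709
The bounds max(0,m−m')=0 and min(l+m,l−m')=0 give 1 term
  k=0: (−1)^7·14255.2727/(5040)·0.7790^1·0.6271^7 = -0.084008
d^4_{4,-3}(1.3556) = -0.084008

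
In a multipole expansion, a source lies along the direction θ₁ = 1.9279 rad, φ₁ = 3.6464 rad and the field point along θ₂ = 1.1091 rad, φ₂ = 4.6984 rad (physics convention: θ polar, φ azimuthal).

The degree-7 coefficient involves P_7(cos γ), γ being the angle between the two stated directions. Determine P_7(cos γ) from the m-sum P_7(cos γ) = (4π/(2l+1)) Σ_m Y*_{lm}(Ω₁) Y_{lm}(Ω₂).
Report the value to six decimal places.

-0.271858

Term-by-term m-sum for l=7 (normalisation 4π/15 = 0.837758):
  [-7]  conj(Y_{7,-7})(Ω₁) = (0.292840, 0.121079) ; Y_{7,-7}(Ω₂) = (0.022541, -0.229452) ; Δ = (0.034383, -0.064464)
  [-6]  conj(Y_{7,-6})(Ω₁) = (0.439564, -0.049771) ; Y_{7,-6}(Ω₂) = (-0.427719, -0.035985) ; Δ = (-0.189801, 0.005471)
  [-5]  conj(Y_{7,-5})(Ω₁) = (0.127102, -0.090271) ; Y_{7,-5}(Ω₂) = (-0.023303, 0.332615) ; Δ = (0.027064, 0.044380)
  [-4]  conj(Y_{7,-4})(Ω₁) = (-0.120963, 0.251417) ; Y_{7,-4}(Ω₂) = (-0.088133, -0.004937) ; Δ = (0.011902, -0.021561)
  [-3]  conj(Y_{7,-3})(Ω₁) = (0.015019, 0.266135) ; Y_{7,-3}(Ω₂) = (-0.014876, 0.354257) ; Δ = (-0.094504, 0.001362)
  [-2]  conj(Y_{7,-2})(Ω₁) = (-0.094378, -0.150140) ; Y_{7,-2}(Ω₂) = (0.066866, 0.001871) ; Δ = (-0.006030, -0.010216)
  [-1]  conj(Y_{7,-1})(Ω₁) = (-0.256026, -0.141470) ; Y_{7,-1}(Ω₂) = (-0.004519, 0.323036) ; Δ = (0.046857, -0.082066)
  [+0]  conj(Y_{7,0})(Ω₁) = (0.144976, -0.000000) ; Y_{7,0}(Ω₂) = (0.108648, 0.000000) ; Δ = (0.015751, 0.000000)
  [+1]  conj(Y_{7,1})(Ω₁) = (0.256026, -0.141470) ; Y_{7,1}(Ω₂) = (0.004519, 0.323036) ; Δ = (0.046857, 0.082066)
  [+2]  conj(Y_{7,2})(Ω₁) = (-0.094378, 0.150140) ; Y_{7,2}(Ω₂) = (0.066866, -0.001871) ; Δ = (-0.006030, 0.010216)
  [+3]  conj(Y_{7,3})(Ω₁) = (-0.015019, 0.266135) ; Y_{7,3}(Ω₂) = (0.014876, 0.354257) ; Δ = (-0.094504, -0.001362)
  [+4]  conj(Y_{7,4})(Ω₁) = (-0.120963, -0.251417) ; Y_{7,4}(Ω₂) = (-0.088133, 0.004937) ; Δ = (0.011902, 0.021561)
  [+5]  conj(Y_{7,5})(Ω₁) = (-0.127102, -0.090271) ; Y_{7,5}(Ω₂) = (0.023303, 0.332615) ; Δ = (0.027064, -0.044380)
  [+6]  conj(Y_{7,6})(Ω₁) = (0.439564, 0.049771) ; Y_{7,6}(Ω₂) = (-0.427719, 0.035985) ; Δ = (-0.189801, -0.005471)
  [+7]  conj(Y_{7,7})(Ω₁) = (-0.292840, 0.121079) ; Y_{7,7}(Ω₂) = (-0.022541, -0.229452) ; Δ = (0.034383, 0.064464)
Accumulated sum (-0.324507, 0.000000); after 4π/(2l+1) scaling, (-0.271858, 0.000000) ⇒ P_7 = -0.271858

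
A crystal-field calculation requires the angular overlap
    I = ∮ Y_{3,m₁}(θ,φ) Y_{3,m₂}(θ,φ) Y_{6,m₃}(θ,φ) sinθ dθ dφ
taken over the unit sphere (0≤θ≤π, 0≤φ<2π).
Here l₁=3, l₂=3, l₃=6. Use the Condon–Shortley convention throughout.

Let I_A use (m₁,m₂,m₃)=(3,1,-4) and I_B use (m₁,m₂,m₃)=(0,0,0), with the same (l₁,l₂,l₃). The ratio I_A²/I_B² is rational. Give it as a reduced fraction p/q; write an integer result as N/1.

21/40

Same 3,3,6: normalisation and zero-m 3j drop out of the ratio.
A: Δ: 0! 6! 6! / 13! → 1/12012; sum: t=0:+1/34560 = 1/34560; 3j²(3 3 6; 3 1 -4) = Δ·Π!·Σ² = 5/286  (sign +1)
B: Δ: 0! 6! 6! / 13! → 1/12012; sum: t=0:+1/1296 = 1/1296; 3j²(3 3 6; 0 0 0) = Δ·Π!·Σ² = 100/3003  (sign +1)
I_A²/I_B² = (5/286)/(100/3003) = 21/40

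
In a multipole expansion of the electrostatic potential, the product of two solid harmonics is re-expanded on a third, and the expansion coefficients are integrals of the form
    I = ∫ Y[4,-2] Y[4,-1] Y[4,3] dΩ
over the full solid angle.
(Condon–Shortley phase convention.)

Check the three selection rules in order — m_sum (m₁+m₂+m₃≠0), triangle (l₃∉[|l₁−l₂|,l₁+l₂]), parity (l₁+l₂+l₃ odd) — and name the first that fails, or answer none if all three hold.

none

Σmᵢ = 0  ✓
l₃∈[|l₁−l₂|,l₁+l₂]=[0,8], have l₃=4  ✓
Σlᵢ = 12 ⇒ even  ✓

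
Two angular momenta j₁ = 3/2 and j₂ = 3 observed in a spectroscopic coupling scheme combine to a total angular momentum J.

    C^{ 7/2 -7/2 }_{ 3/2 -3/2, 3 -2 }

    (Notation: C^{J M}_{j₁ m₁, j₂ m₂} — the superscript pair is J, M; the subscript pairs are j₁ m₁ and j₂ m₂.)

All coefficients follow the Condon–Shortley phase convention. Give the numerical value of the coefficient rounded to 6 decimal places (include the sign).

−√(1/3) = -0.577350

j₁+j₂−J=1  J+j₁−j₂=2  J−j₁+j₂=5  j₁+j₂+J+1=9
(j₁±m₁, j₂±m₂, J±M) = (0,3,1,5,0,7)
P² = 19200
sum k=1..1:
  [1] −1/240 = -1/240
S = -1/240
C² = P²·S² = 1/3 ; C = -0.577350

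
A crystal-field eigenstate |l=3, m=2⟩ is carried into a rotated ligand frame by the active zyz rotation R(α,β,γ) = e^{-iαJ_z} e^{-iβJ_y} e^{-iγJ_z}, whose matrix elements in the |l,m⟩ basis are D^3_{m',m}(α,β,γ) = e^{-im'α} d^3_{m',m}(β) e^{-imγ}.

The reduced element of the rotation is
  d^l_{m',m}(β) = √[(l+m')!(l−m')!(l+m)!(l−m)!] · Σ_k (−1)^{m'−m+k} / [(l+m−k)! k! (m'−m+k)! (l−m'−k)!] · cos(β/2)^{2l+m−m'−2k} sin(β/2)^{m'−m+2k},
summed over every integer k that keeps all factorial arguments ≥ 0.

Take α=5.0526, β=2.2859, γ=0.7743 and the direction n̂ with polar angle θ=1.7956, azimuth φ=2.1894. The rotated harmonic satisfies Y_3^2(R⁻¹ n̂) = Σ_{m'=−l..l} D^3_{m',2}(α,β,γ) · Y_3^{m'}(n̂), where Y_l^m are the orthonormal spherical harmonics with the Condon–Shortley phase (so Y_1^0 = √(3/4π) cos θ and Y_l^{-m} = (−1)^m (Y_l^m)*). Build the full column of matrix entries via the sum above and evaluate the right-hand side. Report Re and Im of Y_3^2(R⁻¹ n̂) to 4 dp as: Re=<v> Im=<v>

Re=0.2338 Im=0.3158

Need the full column D^3_{m',2} for m'=−3..3 at α=5.0526, β=2.2859, γ=0.7743.
cos(β/2)=0.414912, sin(β/2)=0.909861
d^3_{-3,2}: single k=5 term ⇒ +0.633736;  D = +0.319262+0.547442i
d^3_{-2,2}: k∈[4..5] ⇒ +0.589907 -0.567351 = +0.022556;  D = -0.014576+0.017214i
d^3_{-1,2}: k∈[3..4] ⇒ +0.340271 -0.818149 = -0.477879;  D = +0.446839+0.169421i
d^3_{0,2}: k∈[2..3] ⇒ +0.134380 -0.646211 = -0.511830;  D = -0.011360+0.511704i
d^3_{1,2}: k∈[1..2] ⇒ +0.035380 -0.340271 = -0.304891;  D = -0.289603+0.095334i
d^3_{2,2}: k∈[0..1] ⇒ +0.005102 -0.122672 = -0.117570;  D = -0.071919-0.093007i
d^3_{3,2}: single k=0 term ⇒ -0.027405;  D = +0.014843-0.023037i
Y_3^{m'}(θ=1.7956,φ=2.1894) and Σ D·Y over m':
  (+0.3193+0.5474i)·(+0.3709-0.1087i)  (-0.0146+0.0172i)·(+0.0709-0.2046i)  (+0.4468+0.1694i)·(+0.1373+0.1929i)  (-0.0114+0.5117i)·(+0.2289+0.0000i)  (-0.2896+0.0953i)·(-0.1373+0.1929i)  (-0.0719-0.0930i)·(+0.0709+0.2046i)  (+0.0148-0.0230i)·(-0.3709-0.1087i)
Y_3^2(R⁻¹ n̂) = +0.233768+0.315818i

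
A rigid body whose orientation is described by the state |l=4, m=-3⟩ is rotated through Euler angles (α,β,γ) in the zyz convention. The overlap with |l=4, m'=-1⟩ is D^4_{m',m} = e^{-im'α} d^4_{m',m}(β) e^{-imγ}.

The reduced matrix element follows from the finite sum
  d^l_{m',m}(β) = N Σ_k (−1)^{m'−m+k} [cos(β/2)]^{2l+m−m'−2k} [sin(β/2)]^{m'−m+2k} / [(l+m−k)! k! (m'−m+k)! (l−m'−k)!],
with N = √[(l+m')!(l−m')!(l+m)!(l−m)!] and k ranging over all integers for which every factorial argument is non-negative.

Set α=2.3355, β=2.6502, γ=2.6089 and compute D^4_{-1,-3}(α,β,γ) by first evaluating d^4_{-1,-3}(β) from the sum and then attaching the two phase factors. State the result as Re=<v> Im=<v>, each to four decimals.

D^4_{-1,-3}(2.3355,2.6502,2.6089) = e^{-i·-1·2.3355}·d^4_{-1,-3}(2.6502)·e^{-i·-3·2.6089}. Compute d first:
c=cos(2.650200/2)=0.243232, s=sin(2.650200/2)=0.969968; N=√[6·120·1·5040]=1904.940944
The bounds max(0,m−m')=0 and min(l+m,l−m')=1 give 2 terms
  k=0: (−1)^2·1904.9409/(240)·0.2432^6·0.9700^2 = +0.001546
  k=1: (−1)^3·1904.9409/(144)·0.2432^4·0.9700^4 = -0.040986
d^4_{-1,-3}(2.6502) = +0.001546 -0.040986 = -0.039439
Phases: e^{-i·(-1)·2.3355}=-0.692323+0.721588i, e^{-i·(-3)·2.6089}=+0.027278+0.999628i ⇒ D=+0.029193+0.026518i

Re=0.0292 Im=0.0265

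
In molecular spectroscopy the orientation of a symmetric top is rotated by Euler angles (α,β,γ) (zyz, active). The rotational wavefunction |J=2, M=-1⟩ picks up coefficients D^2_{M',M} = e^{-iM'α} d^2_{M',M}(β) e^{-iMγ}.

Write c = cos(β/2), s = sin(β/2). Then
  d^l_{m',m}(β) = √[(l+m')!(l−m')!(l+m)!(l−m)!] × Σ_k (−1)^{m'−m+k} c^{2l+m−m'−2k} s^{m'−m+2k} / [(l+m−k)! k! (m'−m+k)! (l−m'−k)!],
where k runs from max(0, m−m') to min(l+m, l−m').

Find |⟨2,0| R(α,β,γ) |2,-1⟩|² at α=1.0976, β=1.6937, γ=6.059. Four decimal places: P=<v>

P=0.0222

D^2_{0,-1}(1.0976,1.6937,6.0590) = e^{-i·0·1.0976}·d^2_{0,-1}(1.6937)·e^{-i·-1·6.0590}. Compute d first:
With c≡cos(β/2)=0.662346 and s≡sin(β/2)=0.749198, N=[2·2·1·6]^{1/2}=4.898979
k: max(0,(-1)−(0))=0 … min(2+(-1),2−(0))=1
  k=0: (−1)^1·4.8990/(2)·0.6623^3·0.7492^1 = -0.533246
  k=1: (−1)^2·4.8990/(2)·0.6623^1·0.7492^3 = +0.682260
d^2_{0,-1}(1.6937) = -0.533246 +0.682260 = +0.149014
|D^2_{0,-1}|² = |d^2_{0,-1}(β)|² = (+0.149014)² = 0.022205 (the z-rotation phases have unit modulus)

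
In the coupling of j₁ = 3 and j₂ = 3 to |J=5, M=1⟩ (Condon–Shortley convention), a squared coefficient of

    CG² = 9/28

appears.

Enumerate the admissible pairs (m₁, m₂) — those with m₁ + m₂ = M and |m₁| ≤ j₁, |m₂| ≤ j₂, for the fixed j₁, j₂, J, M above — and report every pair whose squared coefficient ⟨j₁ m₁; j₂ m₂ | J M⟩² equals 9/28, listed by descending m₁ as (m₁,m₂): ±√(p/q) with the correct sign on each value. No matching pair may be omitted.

Admissible pairs with m₁+m₂ = M = 1: (-2,3), (-1,2), (0,1), (1,0), (2,-1), (3,-2)
  (m₁,m₂)=(3,-2): CG² = 5/84, CG = +√(5/84)
  (m₁,m₂)=(2,-1): CG² = 9/28, CG = +√(9/28)   ← matches the target
  (m₁,m₂)=(1,0): CG² = 5/42, CG = +√(5/42)
  (m₁,m₂)=(0,1): CG² = 5/42, CG = −√(5/42)
  (m₁,m₂)=(-1,2): CG² = 9/28, CG = −√(9/28)   ← matches the target
  (m₁,m₂)=(-2,3): CG² = 5/84, CG = −√(5/84)
Pairs with CG² = 9/28: (2,-1): +√(9/28); (-1,2): −√(9/28)

(2,-1): +√(9/28); (-1,2): −√(9/28)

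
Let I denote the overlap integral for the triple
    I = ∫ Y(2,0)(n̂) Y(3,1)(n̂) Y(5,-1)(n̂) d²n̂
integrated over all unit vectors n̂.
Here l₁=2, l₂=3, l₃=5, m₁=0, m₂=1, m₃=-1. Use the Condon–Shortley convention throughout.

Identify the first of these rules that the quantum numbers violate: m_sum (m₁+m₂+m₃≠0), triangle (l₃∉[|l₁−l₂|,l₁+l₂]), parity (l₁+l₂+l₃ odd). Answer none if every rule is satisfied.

none

Σmᵢ = 0  ✓
l₃∈[|l₁−l₂|,l₁+l₂]=[1,5], have l₃=5  ✓
Σlᵢ = 10 ⇒ even  ✓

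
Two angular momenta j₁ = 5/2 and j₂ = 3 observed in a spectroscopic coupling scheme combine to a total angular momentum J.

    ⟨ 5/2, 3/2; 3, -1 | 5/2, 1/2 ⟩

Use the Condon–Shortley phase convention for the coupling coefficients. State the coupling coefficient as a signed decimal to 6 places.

j₁+j₂−J=3  J+j₁−j₂=2  J−j₁+j₂=3  j₁+j₂+J+1=9
(j₁±m₁, j₂±m₂, J±M) = (4,1,2,4,3,2)
P² = 576/35
sum k=0..1:
  [0] +1/12 = 1/12
  [1] −1/8 = -1/8
S = -1/24
C² = P²·S² = 1/35 ; C = -0.169031

−√(1/35) = -0.169031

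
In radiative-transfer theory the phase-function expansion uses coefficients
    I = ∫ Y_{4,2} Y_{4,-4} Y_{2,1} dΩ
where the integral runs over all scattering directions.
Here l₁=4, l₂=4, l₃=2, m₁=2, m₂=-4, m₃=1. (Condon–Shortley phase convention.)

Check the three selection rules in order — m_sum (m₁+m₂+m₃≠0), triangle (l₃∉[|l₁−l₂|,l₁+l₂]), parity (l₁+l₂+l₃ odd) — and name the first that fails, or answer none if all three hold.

m_sum

m₁+m₂+m₃ = 2 − 4 + 1 = -1  ✗
triangle: |4−4|=0 ≤ l₃=2 ≤ 4+4=8
parity: l₁+l₂+l₃ = 10 is even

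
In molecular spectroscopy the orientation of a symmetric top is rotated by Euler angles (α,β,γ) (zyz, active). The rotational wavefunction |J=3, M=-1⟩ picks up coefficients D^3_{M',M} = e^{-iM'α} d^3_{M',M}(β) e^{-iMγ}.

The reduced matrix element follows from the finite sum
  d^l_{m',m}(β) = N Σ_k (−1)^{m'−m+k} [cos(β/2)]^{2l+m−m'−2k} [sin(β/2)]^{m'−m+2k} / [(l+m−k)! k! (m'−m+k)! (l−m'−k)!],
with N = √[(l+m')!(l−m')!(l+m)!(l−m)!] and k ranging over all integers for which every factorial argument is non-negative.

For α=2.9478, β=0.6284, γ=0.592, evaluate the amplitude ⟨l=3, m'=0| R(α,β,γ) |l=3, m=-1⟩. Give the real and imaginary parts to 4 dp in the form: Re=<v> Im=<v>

D^3_{0,-1}(2.9478,0.6284,0.5920) = e^{-i·0·2.9478}·d^3_{0,-1}(0.6284)·e^{-i·-1·0.5920}. Compute d first:
With c≡cos(β/2)=0.951044 and s≡sin(β/2)=0.309056, N=[6·6·2·24]^{1/2}=41.569219
Admissible k: 0..2 (factorial args all ≥0)
  k=0: (−1)^1·41.5692/(12)·0.9510^5·0.3091^1 = -0.832972
  k=1: (−1)^2·41.5692/(4)·0.9510^3·0.3091^3 = +0.263891
  k=2: (−1)^3·41.5692/(12)·0.9510^1·0.3091^5 = -0.009289
d^3_{0,-1}(0.6284) = -0.832972 +0.263891 -0.009289 = -0.578370
D = (+1.000000+0.000000i)·(-0.578370)·(+0.829826+0.558022i) = -0.479947-0.322743i

Re=-0.4799 Im=-0.3227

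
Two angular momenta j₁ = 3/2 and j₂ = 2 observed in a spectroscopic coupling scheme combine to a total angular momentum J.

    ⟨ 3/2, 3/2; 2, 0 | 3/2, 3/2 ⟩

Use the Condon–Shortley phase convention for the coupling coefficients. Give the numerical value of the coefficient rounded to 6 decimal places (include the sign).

triangle: 2!×1!×2!/6! = 4/720
(j±m)!: 3!×0!×2!×2!×3!×0! = 144
prefactor² = (2J+1)×Δ×N² = 16/5
  k=0: +1/(0!×2!×0!×2!×1!×0!) = 1/4
Σ = 1/4  ⇒  CG² = 16/5×(1/4)² = 1/5
CG = +√(1/5) = +0.447214

+0.447214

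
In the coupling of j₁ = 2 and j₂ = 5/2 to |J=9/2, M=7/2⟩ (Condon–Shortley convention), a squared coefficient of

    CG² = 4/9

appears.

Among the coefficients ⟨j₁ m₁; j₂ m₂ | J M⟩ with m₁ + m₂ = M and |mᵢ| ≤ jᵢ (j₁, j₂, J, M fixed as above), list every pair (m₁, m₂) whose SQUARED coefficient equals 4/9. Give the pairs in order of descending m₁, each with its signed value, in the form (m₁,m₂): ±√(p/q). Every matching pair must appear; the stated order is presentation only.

Admissible pairs with m₁+m₂ = M = 7/2: (1,5/2), (2,3/2)
  (m₁,m₂)=(2,3/2): CG² = 5/9, CG = +√(5/9)
  (m₁,m₂)=(1,5/2): CG² = 4/9, CG = +√(4/9)   ← matches the target
Pairs with CG² = 4/9: (1,5/2): +√(4/9)

(1,5/2): +√(4/9)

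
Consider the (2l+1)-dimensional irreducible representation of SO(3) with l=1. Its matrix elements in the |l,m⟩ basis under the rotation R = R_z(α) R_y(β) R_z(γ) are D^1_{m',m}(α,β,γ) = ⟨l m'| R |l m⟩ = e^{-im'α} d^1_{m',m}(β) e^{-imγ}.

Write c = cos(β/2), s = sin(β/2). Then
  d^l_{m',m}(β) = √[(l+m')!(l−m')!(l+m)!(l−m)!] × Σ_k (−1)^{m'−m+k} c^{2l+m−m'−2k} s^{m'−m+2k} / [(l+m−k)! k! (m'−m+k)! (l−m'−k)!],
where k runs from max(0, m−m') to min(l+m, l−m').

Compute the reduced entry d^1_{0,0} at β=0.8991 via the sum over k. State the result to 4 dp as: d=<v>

d=0.6223

d^1_{0,0}(β=0.8991) via the finite sum:
c=cos(0.899100/2)=0.900643, s=sin(0.899100/2)=0.434560; N=√[1·1·1·1]=1.000000
k: max(0,(0)−(0))=0 … min(1+(0),1−(0))=1
  k=0: (−1)^0·1.0000/(1)·0.9006^2·0.4346^0 = +0.811157
  k=1: (−1)^1·1.0000/(1)·0.9006^0·0.4346^2 = -0.188843
d^1_{0,0}(0.8991) = +0.811157 -0.188843 = +0.622315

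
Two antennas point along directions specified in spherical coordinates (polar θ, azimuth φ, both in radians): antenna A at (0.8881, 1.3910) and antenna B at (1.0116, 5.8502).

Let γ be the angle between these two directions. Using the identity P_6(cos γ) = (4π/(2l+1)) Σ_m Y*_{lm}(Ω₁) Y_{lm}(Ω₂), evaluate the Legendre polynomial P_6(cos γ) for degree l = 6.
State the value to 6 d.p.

-0.139047

Term-by-term m-sum for l=6 (normalisation 4π/13 = 0.966644):
  [-6]  conj(Y_{6,-6})(Ω₁) = -0.04978 + 0.09288j ; Y_{6,-6}(Ω₂) = -0.15339 + 0.09272j ; Δ = -0.00098 - 0.01886j
  [-5]  conj(Y_{6,-5})(Ω₁) = 0.23233 + 0.18476j ; Y_{6,-5}(Ω₂) = -0.21752 + 0.32198j ; Δ = -0.11002 + 0.03462j
  [-4]  conj(Y_{6,-4})(Ω₁) = 0.32860 - 0.28773j ; Y_{6,-4}(Ω₂) = -0.06195 + 0.38108j ; Δ = 0.08929 + 0.14305j
  [-3]  conj(Y_{6,-3})(Ω₁) = -0.13587 - 0.22698j ; Y_{6,-3}(Ω₂) = 0.00541 + 0.01942j ; Δ = 0.00367 - 0.00387j
  [-2]  conj(Y_{6,-2})(Ω₁) = 0.17187 - 0.06461j ; Y_{6,-2}(Ω₂) = -0.22017 - 0.25885j ; Δ = -0.05457 - 0.03026j
  [-1]  conj(Y_{6,-1})(Ω₁) = -0.06177 - 0.33982j ; Y_{6,-1}(Ω₂) = -0.13946 - 0.06446j ; Δ = -0.01329 + 0.05137j
  [+0]  conj(Y_{6,0})(Ω₁) = 0.09252 + 0.00000j ; Y_{6,0}(Ω₂) = 0.30196 + 0.00000j ; Δ = 0.02794 + 0.00000j
  [+1]  conj(Y_{6,1})(Ω₁) = 0.06177 - 0.33982j ; Y_{6,1}(Ω₂) = 0.13946 - 0.06446j ; Δ = -0.01329 - 0.05137j
  [+2]  conj(Y_{6,2})(Ω₁) = 0.17187 + 0.06461j ; Y_{6,2}(Ω₂) = -0.22017 + 0.25885j ; Δ = -0.05457 + 0.03026j
  [+3]  conj(Y_{6,3})(Ω₁) = 0.13587 - 0.22698j ; Y_{6,3}(Ω₂) = -0.00541 + 0.01942j ; Δ = 0.00367 + 0.00387j
  [+4]  conj(Y_{6,4})(Ω₁) = 0.32860 + 0.28773j ; Y_{6,4}(Ω₂) = -0.06195 - 0.38108j ; Δ = 0.08929 - 0.14305j
  [+5]  conj(Y_{6,5})(Ω₁) = -0.23233 + 0.18476j ; Y_{6,5}(Ω₂) = 0.21752 + 0.32198j ; Δ = -0.11002 - 0.03462j
  [+6]  conj(Y_{6,6})(Ω₁) = -0.04978 - 0.09288j ; Y_{6,6}(Ω₂) = -0.15339 - 0.09272j ; Δ = -0.00098 + 0.01886j
Accumulated sum -0.14385 - 0.00000j; after 4π/(2l+1) scaling, -0.13905 - 0.00000j ⇒ P_6 = -0.139047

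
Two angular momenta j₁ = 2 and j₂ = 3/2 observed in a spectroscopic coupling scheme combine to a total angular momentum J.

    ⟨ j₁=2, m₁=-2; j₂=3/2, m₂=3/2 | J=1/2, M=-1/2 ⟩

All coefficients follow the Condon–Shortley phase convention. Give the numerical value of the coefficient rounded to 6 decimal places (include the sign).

−√(2/5) = -0.632456

triangle: 3!×1!×0!/5! = 6/120
(j±m)!: 0!×4!×3!×0!×0!×1! = 144
prefactor² = (2J+1)×Δ×N² = 72/5
  k=3: −1/(3!×0!×1!×0!×0!×0!) = -1/6
Σ = -1/6  ⇒  CG² = 72/5×(-1/6)² = 2/5
CG = −√(2/5) = -0.632456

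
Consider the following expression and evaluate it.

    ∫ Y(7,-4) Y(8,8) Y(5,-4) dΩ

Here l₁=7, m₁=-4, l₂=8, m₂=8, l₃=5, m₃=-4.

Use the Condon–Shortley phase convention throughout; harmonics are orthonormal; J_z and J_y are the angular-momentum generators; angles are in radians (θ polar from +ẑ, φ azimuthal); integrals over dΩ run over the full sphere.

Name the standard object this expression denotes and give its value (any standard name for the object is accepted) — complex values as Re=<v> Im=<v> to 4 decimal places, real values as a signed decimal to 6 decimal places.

Gaunt coefficient, -0.125696

This is a Gaunt coefficient — the integral of a triple product of spherical harmonics over the sphere.
Checks pass: Σm=0; 20 even; l₃=5∈[1,15].
(2·7+1)(2·8+1)(2·5+1) = 2805
Δ: 10! 4! 6! / 21! → 1/814773960
sum: t=3:−1/87091200 t=4:+1/4976640 t=5:−1/2073600 t=6:+1/4976640 t=7:−1/87091200 = -1/9676800
3j²(7 8 5; 0 0 0) = Δ·Π!·Σ² = 360/46189  (sign +1)
sum: t=10:+1/15676416000 = 1/15676416000
3j²(7 8 5; -4 8 -4) = Δ·Π!·Σ² = 44/4845  (sign -1)
combine: 4πI² = 2805·360/46189·44/4845 = 15840/79781
take √, sign -1: I = -0.12569642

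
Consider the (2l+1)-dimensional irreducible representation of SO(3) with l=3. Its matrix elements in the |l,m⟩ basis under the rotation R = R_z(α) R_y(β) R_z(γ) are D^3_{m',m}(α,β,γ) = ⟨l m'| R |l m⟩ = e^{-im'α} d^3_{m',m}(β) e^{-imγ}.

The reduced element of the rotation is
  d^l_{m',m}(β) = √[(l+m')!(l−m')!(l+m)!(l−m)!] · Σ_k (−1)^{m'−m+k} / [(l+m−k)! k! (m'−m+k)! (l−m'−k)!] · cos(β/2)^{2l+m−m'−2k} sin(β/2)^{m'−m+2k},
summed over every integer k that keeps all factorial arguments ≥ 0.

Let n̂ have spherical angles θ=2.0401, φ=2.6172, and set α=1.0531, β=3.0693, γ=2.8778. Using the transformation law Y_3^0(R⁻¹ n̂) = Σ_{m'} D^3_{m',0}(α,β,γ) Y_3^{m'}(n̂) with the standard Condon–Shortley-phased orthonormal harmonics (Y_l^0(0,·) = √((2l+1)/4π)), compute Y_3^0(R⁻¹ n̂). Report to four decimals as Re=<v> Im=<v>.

Need the full column D^3_{m',0} for m'=−3..3 at α=1.0531, β=3.0693, γ=2.8778.
cos(β/2)=0.036138, sin(β/2)=0.999347
d^3_{-3,0}: single k=3 term ⇒ +0.000211;  D = -0.000211-0.000004i
d^3_{-2,0}: k∈[2..3] ⇒ +0.000009 -0.007135 = -0.007125;  D = +0.003635-0.006128i
d^3_{-1,0}: k∈[1..3] ⇒ +0.000000 -0.000490 +0.124779 = +0.124290;  D = +0.061508+0.108003i
d^3_{0,0}: k∈[0..3] ⇒ +0.000000 -0.000015 +0.011723 -0.996087 = -0.984379;  D = -0.984379+0.000000i
d^3_{1,0}: k∈[0..2] ⇒ -0.000000 +0.000490 -0.124779 = -0.124290;  D = -0.061508+0.108003i
d^3_{2,0}: k∈[0..1] ⇒ +0.000009 -0.007135 = -0.007125;  D = +0.003635+0.006128i
d^3_{3,0}: single k=0 term ⇒ -0.000211;  D = +0.000211-0.000004i
Y_3^{m'}(θ=2.0401,φ=2.6172) and Σ D·Y over m':
  (-0.0002-0.0000i)·(+0.0007-0.2960i)  (+0.0036-0.0061i)·(-0.1833-0.3187i)  (+0.0615+0.1080i)·(-0.0057-0.0033i)  (-0.9844+0.0000i)·(+0.3337+0.0000i)  (-0.0615+0.1080i)·(+0.0057-0.0033i)  (+0.0036+0.0061i)·(-0.1833+0.3187i)  (+0.0002-0.0000i)·(-0.0007-0.2960i)
Y_3^0(R⁻¹ n̂) = -0.333733-0.000000i

Re=-0.3337 Im=0.0000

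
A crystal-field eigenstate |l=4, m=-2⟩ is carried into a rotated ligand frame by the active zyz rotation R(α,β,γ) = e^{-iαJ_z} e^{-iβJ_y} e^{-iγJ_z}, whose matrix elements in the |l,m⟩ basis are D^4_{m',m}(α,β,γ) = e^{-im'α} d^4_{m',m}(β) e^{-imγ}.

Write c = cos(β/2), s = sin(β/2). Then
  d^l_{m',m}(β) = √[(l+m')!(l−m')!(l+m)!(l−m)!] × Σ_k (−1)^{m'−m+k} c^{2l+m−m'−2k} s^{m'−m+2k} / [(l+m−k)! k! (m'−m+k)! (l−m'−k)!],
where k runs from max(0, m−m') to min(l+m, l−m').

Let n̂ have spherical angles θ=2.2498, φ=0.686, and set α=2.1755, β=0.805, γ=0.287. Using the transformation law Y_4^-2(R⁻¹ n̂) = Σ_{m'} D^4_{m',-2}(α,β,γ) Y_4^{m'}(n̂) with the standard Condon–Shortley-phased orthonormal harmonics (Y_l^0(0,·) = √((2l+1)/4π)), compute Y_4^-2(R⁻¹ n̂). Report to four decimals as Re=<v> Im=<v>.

Re=-0.0152 Im=0.0096

Need the full column D^4_{m',-2} for m'=−4..4 at α=2.1755, β=0.8050, γ=0.2870.
cos(β/2)=0.920085, sin(β/2)=0.391720
d^4_{-4,-2}: single k=2 term ⇒ +0.492602;  D = -0.487161+0.073018i
d^4_{-3,-2}: k∈[1..2] ⇒ +0.818152 -0.444888 = +0.373264;  D = +0.255380+0.272225i
d^4_{-2,-2}: k∈[0..2] ⇒ +0.513596 -1.117117 +0.253107 = -0.350414;  D = -0.073942+0.342524i
d^4_{-1,-2}: k∈[0..2] ⇒ -0.927697 +0.840759 -0.101596 = -0.188534;  D = +0.174226-0.072043i
d^4_{0,-2}: k∈[0..2] ⇒ +0.883159 -0.426877 +0.029015 = +0.485297;  D = +0.407521+0.263514i
d^4_{1,-2}: k∈[0..2] ⇒ -0.560506 +0.152394 -0.005524 = -0.413637;  D = +0.012698+0.413442i
d^4_{2,-2}: k∈[0..2] ⇒ +0.253107 -0.036702 +0.000554 = +0.216959;  D = -0.174615+0.128767i
d^4_{3,-2}: k∈[0..1] ⇒ -0.080639 +0.004872 = -0.075767;  D = -0.071662-0.024601i
d^4_{4,-2}: single k=0 term ⇒ +0.016184;  D = -0.004379-0.015580i
Y_4^{m'}(θ=2.2498,φ=0.686) and Σ D·Y over m':
  (-0.4872+0.0730i)·(-0.1496-0.0628i)  (+0.2554+0.2722i)·(+0.1734+0.3273i)  (-0.0739+0.3425i)·(+0.0704-0.3497i)  (+0.1742-0.0720i)·(+0.0428-0.0350i)  (+0.4075+0.2635i)·(-0.3584+0.0000i)  (+0.0127+0.4134i)·(-0.0428-0.0350i)  (-0.1746+0.1288i)·(+0.0704+0.3497i)  (-0.0717-0.0246i)·(-0.1734+0.3273i)  (-0.0044-0.0156i)·(-0.1496+0.0628i)
Y_4^-2(R⁻¹ n̂) = -0.015157+0.009604i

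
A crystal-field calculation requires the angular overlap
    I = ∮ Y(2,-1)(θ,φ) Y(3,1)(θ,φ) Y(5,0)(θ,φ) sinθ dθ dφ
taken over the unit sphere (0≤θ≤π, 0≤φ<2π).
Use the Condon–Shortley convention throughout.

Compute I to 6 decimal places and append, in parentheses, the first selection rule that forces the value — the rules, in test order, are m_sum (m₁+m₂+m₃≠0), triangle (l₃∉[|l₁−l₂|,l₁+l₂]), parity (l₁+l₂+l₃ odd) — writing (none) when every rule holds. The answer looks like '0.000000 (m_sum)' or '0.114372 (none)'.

Rules hold: Σm=0, L=10 even, 1≤5≤5.
N = 5·7·11 = 385
Δ = 0!·4!·6!/11! = 1/2310
Racah Σ t=0..0: t=0:+1/144 = 1/144
⇒ 3j(2 3 5; 0 0 0)² = 10/231, sgn -1
Racah Σ t=0..0: t=0:+1/288 = 1/288
⇒ 3j(2 3 5; -1 1 0)² = 5/231, sgn -1
4πI² = N·(3j₀)²·(3jₘ)² = 250/693
I = +1·√(0.36075/4π) = 0.16943318
No selection rule forces the value: the integral is nonzero (none).

0.169433 (none)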